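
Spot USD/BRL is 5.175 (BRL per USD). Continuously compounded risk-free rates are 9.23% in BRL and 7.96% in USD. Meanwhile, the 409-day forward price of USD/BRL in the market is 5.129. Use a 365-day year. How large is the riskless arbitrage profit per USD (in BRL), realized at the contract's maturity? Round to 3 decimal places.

0.120 per USD (in BRL)

Fair forward: F* = S·e^(carry·T), with carry = (r_BRL − r_USD) = 0.0923 − 0.0796 = 0.0127
F* = 5.175 · e^(0.0127 × 409/365) = 5.175 · e^0.014231 = 5.175 × 1.014333 = 5.2492
Market 5.129 < fair 5.2492: forward underpriced → reverse cash-and-carry (short spot, go long the forward).
At maturity, profit = |F_mkt − F*| = |5.129 − 5.2492| = 0.120 per USD (in BRL)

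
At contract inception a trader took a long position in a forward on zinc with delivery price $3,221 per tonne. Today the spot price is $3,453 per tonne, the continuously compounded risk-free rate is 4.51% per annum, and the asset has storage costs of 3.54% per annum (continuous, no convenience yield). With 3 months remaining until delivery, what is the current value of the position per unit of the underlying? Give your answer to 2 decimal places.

Current fair forward for the remaining 3 months: F = S·e^((r + u)·T), (r + u) = 0.0451 + 0.0354 = 0.0805
F = 3453 · e^(0.0805 × 3/12) = 3453 × 1.02032887 = 3523.1956
Value of long forward = (F − K)·e^(−rT) = (3523.1956 − 3221) · e^(−0.0451·3/12)
= 302.1956 × 0.98878832 = 298.81

$298.81 per tonne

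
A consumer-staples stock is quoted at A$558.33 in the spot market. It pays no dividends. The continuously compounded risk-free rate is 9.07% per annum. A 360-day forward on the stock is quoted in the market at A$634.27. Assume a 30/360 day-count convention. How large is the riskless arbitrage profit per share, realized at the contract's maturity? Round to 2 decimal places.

A$22.93 per share

Fair forward: F* = S·e^(carry·T), with carry = r = 0.0907
F* = 558.33 · e^(0.0907 × 360/360) = 558.33 · e^0.090700 = 558.33 × 1.094940 = A$611.3379
Market A$634.27 > fair A$611.3379: forward overpriced → cash-and-carry (buy spot, short the forward).
At maturity, profit = |F_mkt − F*| = |634.27 − 611.3379| = A$22.93 per share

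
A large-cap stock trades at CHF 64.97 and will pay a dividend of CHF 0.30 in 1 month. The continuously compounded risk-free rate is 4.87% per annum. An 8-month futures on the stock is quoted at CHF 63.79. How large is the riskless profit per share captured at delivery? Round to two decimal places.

CHF 3.02 per share

PV(dividends) I = 0.30·e^(−0.0487·1/12) = 0.2988
Fair futures F* = (S − I)·e^(rT) = (64.97 − 0.2988)·e^0.032467 = 64.6712 × 1.033000 = 66.8053
Market CHF 63.79 < fair 66.8053: forward underpriced → reverse cash-and-carry (short the stock, invest proceeds at r, pay the dividends, go long the forward).
Profit at T = |F_mkt − F*| = |63.79 − 66.8053| = CHF 3.02 per share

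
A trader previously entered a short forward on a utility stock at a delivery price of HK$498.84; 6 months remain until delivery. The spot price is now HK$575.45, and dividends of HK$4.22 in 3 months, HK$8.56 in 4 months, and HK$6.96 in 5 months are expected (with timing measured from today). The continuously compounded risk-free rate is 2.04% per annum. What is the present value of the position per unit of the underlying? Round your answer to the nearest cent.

PV(remaining dividends) I = 4.22·e^(−0.0204·3/12) + 8.56·e^(−0.0204·4/12) + 6.96·e^(−0.0204·5/12) = 19.6016
Current forward F = (S − I)·e^(rT) = (575.45 − 19.6016)·e^(0.0204·6/12) = 555.8484 × 1.010252 = 561.5470
Value (long) = (F − K)·e^(−rT) = (561.5470 − 498.84) × 0.989852 = 62.0706
Short position value = −(long value) = -HK$62.07

-HK$62.07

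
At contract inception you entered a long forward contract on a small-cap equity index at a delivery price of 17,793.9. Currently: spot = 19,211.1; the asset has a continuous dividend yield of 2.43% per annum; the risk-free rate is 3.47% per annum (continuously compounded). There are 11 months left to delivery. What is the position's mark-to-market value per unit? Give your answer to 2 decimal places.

Current fair forward for the remaining 11 months: F = S·e^((r − q)·T), (r − q) = 0.0347 − 0.0243 = 0.0104
F = 19211.1 · e^(0.0104 × 11/12) = 19211.1 × 1.00957892 = 19395.1216
Value of long forward = (F − K)·e^(−rT) = (19395.1216 − 17793.9) · e^(−0.0347·11/12)
= 1601.2216 × 0.96869223 = 1551.09

1551.09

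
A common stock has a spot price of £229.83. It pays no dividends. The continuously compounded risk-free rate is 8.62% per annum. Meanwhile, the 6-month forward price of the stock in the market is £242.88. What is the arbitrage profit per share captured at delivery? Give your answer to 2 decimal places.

Fair forward: F* = S·e^(carry·T), with carry = r = 0.0862
F* = 229.83 · e^(0.0862 × 6/12) = 229.83 · e^0.043100 = 229.83 × 1.044042 = £239.9522
Market £242.88 > fair £239.9522: forward overpriced → cash-and-carry (buy spot, short the forward).
At maturity, profit = |F_mkt − F*| = |242.88 − 239.9522| = £2.93 per share

£2.93 per share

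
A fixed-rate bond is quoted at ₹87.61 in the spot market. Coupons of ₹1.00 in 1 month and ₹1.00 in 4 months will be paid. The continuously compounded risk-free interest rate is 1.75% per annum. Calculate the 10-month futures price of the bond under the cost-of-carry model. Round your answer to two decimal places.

PV(coupons) I = 1.00·e^(−0.0175·1/12) + 1.00·e^(−0.0175·4/12)
I = 0.9985 + 0.9942 = 1.9927
F = (S − I)·e^(rT) = (87.61 − 1.9927) · e^(0.0175·10/12)
= 85.6173 · e^0.014583 = 85.6173 × 1.014690 = ₹86.88

₹86.88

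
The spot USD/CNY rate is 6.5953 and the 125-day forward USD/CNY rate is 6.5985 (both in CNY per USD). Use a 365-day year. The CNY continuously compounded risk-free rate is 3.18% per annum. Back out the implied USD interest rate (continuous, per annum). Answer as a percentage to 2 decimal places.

3.04%

F = S·e^((r_CNY − r_USD)T) ⇒ r_USD = r_CNY − ln(F/S)/T
ln(6.5985/6.5953) = 0.000485; /(125/365) = 0.001416
r_USD = 0.0318 − 0.001416 = 0.030384
r_USD = 3.04%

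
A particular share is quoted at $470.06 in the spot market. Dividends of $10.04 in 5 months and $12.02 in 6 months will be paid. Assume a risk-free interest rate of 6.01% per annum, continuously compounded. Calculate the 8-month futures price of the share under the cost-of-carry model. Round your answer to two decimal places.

$466.94

PV(dividends) I = 10.04·e^(−0.0601·5/12) + 12.02·e^(−0.0601·6/12)
I = 9.7917 + 11.6642 = 21.4559
F = (S − I)·e^(rT) = (470.06 − 21.4559) · e^(0.0601·8/12)
= 448.6041 · e^0.040067 = 448.6041 × 1.040881 = $466.94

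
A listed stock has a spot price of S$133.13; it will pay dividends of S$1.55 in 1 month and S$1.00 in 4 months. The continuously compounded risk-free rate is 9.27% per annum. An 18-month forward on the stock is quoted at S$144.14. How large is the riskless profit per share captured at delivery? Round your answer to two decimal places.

PV(dividends) I = 1.55·e^(−0.0927·1/12) + 1.00·e^(−0.0927·4/12) = 2.5076
Fair forward F* = (S − I)·e^(rT) = (133.13 − 2.5076)·e^0.139050 = 130.6224 × 1.149182 = 150.1089
Market S$144.14 < fair 150.1089: forward underpriced → reverse cash-and-carry (short the stock, invest proceeds at r, pay the dividends, go long the forward).
Profit at T = |F_mkt − F*| = |144.14 − 150.1089| = S$5.97 per share

S$5.97 per share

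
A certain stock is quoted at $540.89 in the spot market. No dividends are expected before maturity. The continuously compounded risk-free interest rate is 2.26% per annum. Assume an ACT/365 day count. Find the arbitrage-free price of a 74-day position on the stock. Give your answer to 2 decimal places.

F = S·e^(rT) = 540.89 · e^(0.0226 × 74/365)
= 540.89 · e^0.004582 = 540.89 × 1.004593
F = $543.37

$543.37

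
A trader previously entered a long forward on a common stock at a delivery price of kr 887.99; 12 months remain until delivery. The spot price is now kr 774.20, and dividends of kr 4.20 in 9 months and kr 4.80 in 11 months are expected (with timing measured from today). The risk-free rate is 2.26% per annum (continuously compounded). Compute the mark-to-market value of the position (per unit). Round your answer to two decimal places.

-kr 102.78

PV(remaining dividends) I = 4.20·e^(−0.0226·9/12) + 4.80·e^(−0.0226·11/12) = 8.8310
Current forward F = (S − I)·e^(rT) = (774.20 − 8.8310)·e^(0.0226·12/12) = 765.3690 × 1.022857 = 782.8630
Value (long) = (F − K)·e^(−rT) = (782.8630 − 887.99) × 0.977653 = -102.7777
Value = -kr 102.78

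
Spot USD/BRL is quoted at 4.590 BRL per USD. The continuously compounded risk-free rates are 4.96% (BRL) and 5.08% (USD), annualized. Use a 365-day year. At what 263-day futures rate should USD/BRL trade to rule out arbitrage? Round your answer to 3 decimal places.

F = S·e^((r_BRL − r_USD)T) = 4.590 · e^((0.0496 − 0.0508) × 263/365)
= 4.590 · e^-0.000865 = 4.590 × 0.999135
F = 4.586 BRL per USD

4.586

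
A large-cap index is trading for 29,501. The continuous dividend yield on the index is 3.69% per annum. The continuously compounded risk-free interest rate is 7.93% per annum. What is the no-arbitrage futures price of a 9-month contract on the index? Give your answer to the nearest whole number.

30,454

F = S·e^((r − q)T) = 29501 · e^((0.0793 − 0.0369) × 9/12)
= 29501 · e^0.031800 = 29501 × 1.032311
F = 30,454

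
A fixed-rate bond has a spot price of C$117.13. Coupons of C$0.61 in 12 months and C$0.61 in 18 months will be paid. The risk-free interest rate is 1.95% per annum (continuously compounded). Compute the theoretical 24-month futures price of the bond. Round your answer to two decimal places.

C$120.55

PV(coupons) I = 0.61·e^(−0.0195·12/12) + 0.61·e^(−0.0195·18/12)
I = 0.5982 + 0.5924 = 1.1906
F = (S − I)·e^(rT) = (117.13 − 1.1906) · e^(0.0195·24/12)
= 115.9394 · e^0.039000 = 115.9394 × 1.039770 = C$120.55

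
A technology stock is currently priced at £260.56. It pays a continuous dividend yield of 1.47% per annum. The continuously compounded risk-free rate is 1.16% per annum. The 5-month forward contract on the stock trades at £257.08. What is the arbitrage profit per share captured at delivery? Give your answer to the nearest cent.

Fair forward: F* = S·e^(carry·T), with carry = (r − q) = 0.0116 − 0.0147 = -0.0031
F* = 260.56 · e^(-0.0031 × 5/12) = 260.56 · e^-0.001292 = 260.56 × 0.998709 = £260.2236
Market £257.08 < fair £260.2236: forward underpriced → reverse cash-and-carry (short spot, go long the forward).
At maturity, profit = |F_mkt − F*| = |257.08 − 260.2236| = £3.14 per share

£3.14 per share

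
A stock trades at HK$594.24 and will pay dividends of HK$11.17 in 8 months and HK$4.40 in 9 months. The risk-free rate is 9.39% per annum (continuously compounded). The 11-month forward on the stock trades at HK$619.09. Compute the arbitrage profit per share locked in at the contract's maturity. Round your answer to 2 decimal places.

PV(dividends) I = 11.17·e^(−0.0939·8/12) + 4.40·e^(−0.0939·9/12) = 14.5930
Fair forward F* = (S − I)·e^(rT) = (594.24 − 14.5930)·e^0.086075 = 579.6470 × 1.089888 = 631.7503
Market HK$619.09 < fair 631.7503: forward underpriced → reverse cash-and-carry (short the stock, invest proceeds at r, pay the dividends, go long the forward).
Profit at T = |F_mkt − F*| = |619.09 − 631.7503| = HK$12.66 per share

HK$12.66 per share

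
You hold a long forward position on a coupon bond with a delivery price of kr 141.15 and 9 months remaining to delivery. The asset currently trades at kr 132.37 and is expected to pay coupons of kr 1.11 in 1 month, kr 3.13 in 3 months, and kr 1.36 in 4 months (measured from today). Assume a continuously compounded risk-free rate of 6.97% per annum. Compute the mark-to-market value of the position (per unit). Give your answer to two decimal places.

PV(remaining coupons) I = 1.11·e^(−0.0697·1/12) + 3.13·e^(−0.0697·3/12) + 1.36·e^(−0.0697·4/12) = 5.5083
Current forward F = (S − I)·e^(rT) = (132.37 − 5.5083)·e^(0.0697·9/12) = 126.8617 × 1.053665 = 133.6697
Value (long) = (F − K)·e^(−rT) = (133.6697 − 141.15) × 0.949068 = -7.0993
Value = -kr 7.10

-kr 7.10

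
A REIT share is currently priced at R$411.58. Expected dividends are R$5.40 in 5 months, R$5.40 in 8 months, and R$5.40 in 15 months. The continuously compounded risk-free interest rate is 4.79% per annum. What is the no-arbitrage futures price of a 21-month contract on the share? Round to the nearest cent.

PV(dividends) I = 5.40·e^(−0.0479·5/12) + 5.40·e^(−0.0479·8/12) + 5.40·e^(−0.0479·15/12)
I = 5.2933 + 5.2303 + 5.0862 = 15.6098
F = (S − I)·e^(rT) = (411.58 − 15.6098) · e^(0.0479·21/12)
= 395.9702 · e^0.083825 = 395.9702 × 1.087439 = R$430.59

R$430.59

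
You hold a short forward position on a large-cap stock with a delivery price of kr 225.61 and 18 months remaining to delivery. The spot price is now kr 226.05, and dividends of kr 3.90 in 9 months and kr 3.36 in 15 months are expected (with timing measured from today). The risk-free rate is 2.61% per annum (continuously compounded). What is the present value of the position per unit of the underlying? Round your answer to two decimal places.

-kr 2.03

PV(remaining dividends) I = 3.90·e^(−0.0261·9/12) + 3.36·e^(−0.0261·15/12) = 7.0765
Current forward F = (S − I)·e^(rT) = (226.05 − 7.0765)·e^(0.0261·18/12) = 218.9735 × 1.039926 = 227.7162
Value (long) = (F − K)·e^(−rT) = (227.7162 − 225.61) × 0.961606 = 2.0253
Short position value = −(long value) = -kr 2.03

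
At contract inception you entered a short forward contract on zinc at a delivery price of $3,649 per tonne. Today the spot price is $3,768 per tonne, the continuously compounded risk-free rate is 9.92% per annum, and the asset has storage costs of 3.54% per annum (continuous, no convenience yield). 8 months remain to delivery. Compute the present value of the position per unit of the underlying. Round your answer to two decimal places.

Current fair forward for the remaining 8 months: F = S·e^((r + u)·T), (r + u) = 0.0992 + 0.0354 = 0.1346
F = 3768 · e^(0.1346 × 8/12) = 3768 × 1.09388254 = 4121.7494
Value of long forward = (F − K)·e^(−rT) = (4121.7494 − 3649) · e^(−0.0992·8/12)
= 472.7494 × 0.93600606 = 442.50
Short position value = −(long value) = -$442.50

-$442.50 per tonne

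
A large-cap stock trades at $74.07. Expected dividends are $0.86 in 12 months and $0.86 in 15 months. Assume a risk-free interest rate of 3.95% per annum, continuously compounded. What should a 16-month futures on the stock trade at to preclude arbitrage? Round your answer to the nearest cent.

$76.34

PV(dividends) I = 0.86·e^(−0.0395·12/12) + 0.86·e^(−0.0395·15/12)
I = 0.8267 + 0.8186 = 1.6453
F = (S − I)·e^(rT) = (74.07 − 1.6453) · e^(0.0395·16/12)
= 72.4247 · e^0.052667 = 72.4247 × 1.054079 = $76.34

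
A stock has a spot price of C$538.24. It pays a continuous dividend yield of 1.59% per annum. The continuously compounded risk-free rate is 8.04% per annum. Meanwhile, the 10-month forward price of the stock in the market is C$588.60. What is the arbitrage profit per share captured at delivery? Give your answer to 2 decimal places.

Fair forward: F* = S·e^(carry·T), with carry = (r − q) = 0.0804 − 0.0159 = 0.0645
F* = 538.24 · e^(0.0645 × 10/12) = 538.24 · e^0.053750 = 538.24 × 1.055221 = C$567.9622
Market C$588.60 > fair C$567.9622: forward overpriced → cash-and-carry (buy spot, short the forward).
At maturity, profit = |F_mkt − F*| = |588.60 − 567.9622| = C$20.64 per share

C$20.64 per share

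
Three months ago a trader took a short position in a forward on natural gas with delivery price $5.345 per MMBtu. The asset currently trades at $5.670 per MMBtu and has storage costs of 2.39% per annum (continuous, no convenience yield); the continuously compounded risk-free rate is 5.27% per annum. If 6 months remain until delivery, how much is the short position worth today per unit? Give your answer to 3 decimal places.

-$0.532 per MMBtu

Current fair forward for the remaining 6 months: F = S·e^((r + u)·T), (r + u) = 0.0527 + 0.0239 = 0.0766
F = 5.670 · e^(0.0766 × 6/12) = 5.670 × 1.039043 = 5.8914
Value of long forward = (F − K)·e^(−rT) = (5.8914 − 5.345) · e^(−0.0527·6/12)
= 0.5464 × 0.973994 = 0.532
Short position value = −(long value) = -$0.532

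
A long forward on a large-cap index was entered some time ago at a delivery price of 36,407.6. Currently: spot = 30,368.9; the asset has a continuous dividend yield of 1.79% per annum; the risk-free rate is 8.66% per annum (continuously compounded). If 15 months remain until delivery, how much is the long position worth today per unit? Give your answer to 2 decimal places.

Current fair forward for the remaining 15 months: F = S·e^((r − q)·T), (r − q) = 0.0866 − 0.0179 = 0.0687
F = 30368.9 · e^(0.0687 × 15/12) = 30368.9 × 1.08967011 = 33092.0826
Value of long forward = (F − K)·e^(−rT) = (33092.0826 − 36407.6) · e^(−0.0866·15/12)
= -3315.5174 × 0.89740322 = -2975.36

-2975.36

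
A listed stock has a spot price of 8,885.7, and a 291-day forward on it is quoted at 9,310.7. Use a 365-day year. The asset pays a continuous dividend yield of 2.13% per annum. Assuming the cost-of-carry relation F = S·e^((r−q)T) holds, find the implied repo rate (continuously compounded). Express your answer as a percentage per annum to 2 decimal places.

From F = S·e^((r−q)T): (r − q) = ln(F/S)/T
ln(9310.7/8885.7) = ln(1.047830) = 0.046721
(r − q) = 0.046721 / (291/365) = 0.058602
r = ln(F/S)/T + q = 0.058602 + 0.0213 = 0.079902
r = 7.99%

7.99%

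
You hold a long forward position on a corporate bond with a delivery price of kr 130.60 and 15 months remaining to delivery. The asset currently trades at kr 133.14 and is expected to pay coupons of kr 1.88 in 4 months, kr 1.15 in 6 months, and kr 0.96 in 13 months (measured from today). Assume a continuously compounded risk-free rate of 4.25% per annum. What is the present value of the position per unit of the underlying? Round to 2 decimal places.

PV(remaining coupons) I = 1.88·e^(−0.0425·4/12) + 1.15·e^(−0.0425·6/12) + 0.96·e^(−0.0425·13/12) = 3.8962
Current forward F = (S − I)·e^(rT) = (133.14 − 3.8962)·e^(0.0425·15/12) = 129.2438 × 1.054561 = 136.2955
Value (long) = (F − K)·e^(−rT) = (136.2955 − 130.60) × 0.948261 = 5.4008
Value = kr 5.40

kr 5.40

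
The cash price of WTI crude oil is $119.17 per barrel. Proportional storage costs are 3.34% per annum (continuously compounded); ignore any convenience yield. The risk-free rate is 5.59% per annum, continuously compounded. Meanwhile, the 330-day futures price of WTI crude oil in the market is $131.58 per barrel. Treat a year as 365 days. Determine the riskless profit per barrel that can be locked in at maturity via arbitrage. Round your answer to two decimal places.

Fair futures: F* = S·e^(carry·T), with carry = (r + u) = 0.0559 + 0.0334 = 0.0893
F* = 119.17 · e^(0.0893 × 330/365) = 119.17 · e^0.080737 = 119.17 × 1.084086 = $129.1905
Market $131.58 > fair $129.1905: forward overpriced → cash-and-carry (buy spot, short the forward).
At maturity, profit = |F_mkt − F*| = |131.58 − 129.1905| = $2.39 per barrel

$2.39 per barrel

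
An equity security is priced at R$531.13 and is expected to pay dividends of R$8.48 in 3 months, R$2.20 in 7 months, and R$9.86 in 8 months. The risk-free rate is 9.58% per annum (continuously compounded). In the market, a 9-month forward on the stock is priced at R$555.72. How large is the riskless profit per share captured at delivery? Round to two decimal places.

R$6.09 per share

PV(dividends) I = 8.48·e^(−0.0958·3/12) + 2.20·e^(−0.0958·7/12) + 9.86·e^(−0.0958·8/12) = 19.6097
Fair forward F* = (S − I)·e^(rT) = (531.13 − 19.6097)·e^0.071850 = 511.5203 × 1.074494 = 549.6255
Market R$555.72 > fair 549.6255: forward overpriced → cash-and-carry (borrow at r, buy the stock and collect the dividends, short the forward).
Profit at T = |F_mkt − F*| = |555.72 − 549.6255| = R$6.09 per share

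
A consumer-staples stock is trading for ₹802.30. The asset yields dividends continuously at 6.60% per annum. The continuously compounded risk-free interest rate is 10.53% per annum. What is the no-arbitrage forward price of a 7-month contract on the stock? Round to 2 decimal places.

F = S·e^((r − q)T) = 802.30 · e^((0.1053 − 0.0660) × 7/12)
= 802.30 · e^0.022925 = 802.30 × 1.023190
F = ₹820.91

₹820.91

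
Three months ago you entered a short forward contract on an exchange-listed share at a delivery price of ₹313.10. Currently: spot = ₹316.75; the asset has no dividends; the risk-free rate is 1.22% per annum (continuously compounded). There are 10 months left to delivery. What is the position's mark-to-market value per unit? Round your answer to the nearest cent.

Current fair forward for the remaining 10 months: F = S·e^(r·T), r = 0.0122
F = 316.75 · e^(0.0122 × 10/12) = 316.75 × 1.010219 = 319.9869
Value of long forward = (F − K)·e^(−rT) = (319.9869 − 313.10) · e^(−0.0122·10/12)
= 6.8869 × 0.989885 = 6.82
Short position value = −(long value) = -₹6.82

-₹6.82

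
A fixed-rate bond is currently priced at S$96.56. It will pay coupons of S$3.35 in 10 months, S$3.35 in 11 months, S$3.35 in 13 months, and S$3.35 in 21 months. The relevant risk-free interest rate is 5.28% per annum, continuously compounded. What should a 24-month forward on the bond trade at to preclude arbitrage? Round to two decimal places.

S$93.29

PV(coupons) I = 3.35·e^(−0.0528·10/12) + 3.35·e^(−0.0528·11/12) + 3.35·e^(−0.0528·13/12) + 3.35·e^(−0.0528·21/12)
I = 3.2058 + 3.1917 + 3.1638 + 3.0543 = 12.6156
F = (S − I)·e^(rT) = (96.56 − 12.6156) · e^(0.0528·24/12)
= 83.9444 · e^0.105600 = 83.9444 × 1.111377 = S$93.29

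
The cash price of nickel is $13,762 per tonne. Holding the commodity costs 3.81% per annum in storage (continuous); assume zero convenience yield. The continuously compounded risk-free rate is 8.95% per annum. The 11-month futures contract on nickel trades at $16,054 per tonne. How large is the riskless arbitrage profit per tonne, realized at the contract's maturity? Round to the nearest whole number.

$584 per tonne

Fair futures: F* = S·e^(carry·T), with carry = (r + u) = 0.0895 + 0.0381 = 0.1276
F* = 13762 · e^(0.1276 × 11/12) = 13762 · e^0.116967 = 13762 × 1.124082 = $15469.6165
Market $16054 > fair $15469.6165: forward overpriced → cash-and-carry (buy spot, short the forward).
At maturity, profit = |F_mkt − F*| = |16054 − 15469.6165| = $584 per tonne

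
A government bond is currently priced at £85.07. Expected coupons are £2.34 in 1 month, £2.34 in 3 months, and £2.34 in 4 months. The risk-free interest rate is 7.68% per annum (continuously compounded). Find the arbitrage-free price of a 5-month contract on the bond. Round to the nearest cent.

PV(coupons) I = 2.34·e^(−0.0768·1/12) + 2.34·e^(−0.0768·3/12) + 2.34·e^(−0.0768·4/12)
I = 2.3251 + 2.2955 + 2.2809 = 6.9015
F = (S − I)·e^(rT) = (85.07 − 6.9015) · e^(0.0768·5/12)
= 78.1685 · e^0.032000 = 78.1685 × 1.032518 = £80.71

£80.71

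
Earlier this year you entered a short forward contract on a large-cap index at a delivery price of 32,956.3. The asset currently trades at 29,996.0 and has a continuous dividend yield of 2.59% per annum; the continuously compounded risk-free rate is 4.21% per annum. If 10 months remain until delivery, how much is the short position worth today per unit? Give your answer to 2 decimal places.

2464.61

Current fair forward for the remaining 10 months: F = S·e^((r − q)·T), (r − q) = 0.0421 − 0.0259 = 0.0162
F = 29996.0 · e^(0.0162 × 10/12) = 29996.0 × 1.01359154 = 30403.6918
Value of long forward = (F − K)·e^(−rT) = (30403.6918 − 32956.3) · e^(−0.0421·10/12)
= -2552.6082 × 0.96552495 = -2464.61
Short position value = −(long value) = 2464.61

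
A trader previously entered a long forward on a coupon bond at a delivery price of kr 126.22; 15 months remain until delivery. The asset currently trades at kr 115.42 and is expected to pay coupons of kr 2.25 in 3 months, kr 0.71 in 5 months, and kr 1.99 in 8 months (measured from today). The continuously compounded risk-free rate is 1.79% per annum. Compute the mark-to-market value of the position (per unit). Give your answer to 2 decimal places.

-kr 12.92

PV(remaining coupons) I = 2.25·e^(−0.0179·3/12) + 0.71·e^(−0.0179·5/12) + 1.99·e^(−0.0179·8/12) = 4.9111
Current forward F = (S − I)·e^(rT) = (115.42 − 4.9111)·e^(0.0179·15/12) = 110.5089 × 1.022627 = 113.0094
Value (long) = (F − K)·e^(−rT) = (113.0094 − 126.22) × 0.977873 = -12.9183
Value = -kr 12.92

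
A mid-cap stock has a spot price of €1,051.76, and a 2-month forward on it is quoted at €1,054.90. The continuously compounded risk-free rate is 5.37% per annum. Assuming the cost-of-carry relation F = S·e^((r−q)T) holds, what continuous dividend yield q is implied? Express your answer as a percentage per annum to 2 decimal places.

3.58%

From F = S·e^((r−q)T): (r − q) = ln(F/S)/T
ln(1054.90/1051.76) = ln(1.002985) = 0.002981
(r − q) = 0.002981 / (2/12) = 0.017886
q = r − ln(F/S)/T = 0.0537 − 0.017886 = 0.035814
q = 3.58%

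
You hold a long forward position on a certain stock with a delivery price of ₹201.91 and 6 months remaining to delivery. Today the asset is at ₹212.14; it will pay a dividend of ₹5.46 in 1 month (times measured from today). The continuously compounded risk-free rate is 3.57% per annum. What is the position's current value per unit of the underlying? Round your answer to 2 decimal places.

PV(remaining dividends) I = 5.46·e^(−0.0357·1/12) = 5.4438
Current forward F = (S − I)·e^(rT) = (212.14 − 5.4438)·e^(0.0357·6/12) = 206.6962 × 1.018010 = 210.4188
Value (long) = (F − K)·e^(−rT) = (210.4188 − 201.91) × 0.982308 = 8.3583
Value = ₹8.36

₹8.36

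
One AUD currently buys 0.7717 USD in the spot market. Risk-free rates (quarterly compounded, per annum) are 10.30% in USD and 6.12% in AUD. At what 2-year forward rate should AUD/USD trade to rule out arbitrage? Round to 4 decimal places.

0.8376

By covered interest parity, F = S · (1+r_USD/4)^(4T) / (1+r_AUD/4)^(4T)
= 0.7717 × 1.225553 / 1.129159 = 0.7717 × 1.085368
F = 0.8376 USD per AUD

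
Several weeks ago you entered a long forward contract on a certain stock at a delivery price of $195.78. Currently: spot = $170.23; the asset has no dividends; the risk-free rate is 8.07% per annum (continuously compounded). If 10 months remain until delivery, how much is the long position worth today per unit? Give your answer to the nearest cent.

-$12.82

Current fair forward for the remaining 10 months: F = S·e^(r·T), r = 0.0807
F = 170.23 · e^(0.0807 × 10/12) = 170.23 × 1.069563 = 182.0717
Value of long forward = (F − K)·e^(−rT) = (182.0717 − 195.78) · e^(−0.0807·10/12)
= -13.7083 × 0.934961 = -12.82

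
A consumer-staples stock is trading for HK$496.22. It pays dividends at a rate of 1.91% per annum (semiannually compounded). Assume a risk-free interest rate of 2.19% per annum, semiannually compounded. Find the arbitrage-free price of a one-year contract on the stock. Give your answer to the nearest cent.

F = S · (1+r/2)^(2T) / (1+q/2)^(2T)
= 496.22 × 1.022020 / 1.019191 = 496.22 × 1.002776
F = HK$497.60

HK$497.60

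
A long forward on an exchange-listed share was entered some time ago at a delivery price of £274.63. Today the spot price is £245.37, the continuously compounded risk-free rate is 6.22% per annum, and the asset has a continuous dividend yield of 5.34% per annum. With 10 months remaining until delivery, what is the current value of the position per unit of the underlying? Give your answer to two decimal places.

-£26.07

Current fair forward for the remaining 10 months: F = S·e^((r − q)·T), (r − q) = 0.0622 − 0.0534 = 0.0088
F = 245.37 · e^(0.0088 × 10/12) = 245.37 × 1.007360 = 247.1759
Value of long forward = (F − K)·e^(−rT) = (247.1759 − 274.63) · e^(−0.0622·10/12)
= -27.4541 × 0.949487 = -26.07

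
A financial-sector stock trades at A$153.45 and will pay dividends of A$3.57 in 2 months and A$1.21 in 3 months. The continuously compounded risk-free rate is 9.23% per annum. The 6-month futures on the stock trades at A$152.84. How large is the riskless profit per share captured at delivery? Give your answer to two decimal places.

A$2.94 per share

PV(dividends) I = 3.57·e^(−0.0923·2/12) + 1.21·e^(−0.0923·3/12) = 4.6979
Fair futures F* = (S − I)·e^(rT) = (153.45 − 4.6979)·e^0.046150 = 148.7521 × 1.047231 = 155.7778
Market A$152.84 < fair 155.7778: forward underpriced → reverse cash-and-carry (short the stock, invest proceeds at r, pay the dividends, go long the forward).
Profit at T = |F_mkt − F*| = |152.84 − 155.7778| = A$2.94 per share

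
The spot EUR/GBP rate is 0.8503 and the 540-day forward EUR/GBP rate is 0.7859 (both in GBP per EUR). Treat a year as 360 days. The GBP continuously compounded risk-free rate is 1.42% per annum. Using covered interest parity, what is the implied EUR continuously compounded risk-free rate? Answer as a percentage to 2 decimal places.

6.67%

F = S·e^((r_GBP − r_EUR)T) ⇒ r_EUR = r_GBP − ln(F/S)/T
ln(0.7859/0.8503) = -0.078760; /(540/360) = -0.052507
r_EUR = 0.0142 + 0.052507 = 0.066707
r_EUR = 6.67%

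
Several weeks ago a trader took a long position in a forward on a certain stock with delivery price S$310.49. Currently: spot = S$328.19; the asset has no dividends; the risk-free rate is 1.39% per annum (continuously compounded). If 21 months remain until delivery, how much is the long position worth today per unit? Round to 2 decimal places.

S$25.16

Current fair forward for the remaining 21 months: F = S·e^(r·T), r = 0.0139
F = 328.19 · e^(0.0139 × 21/12) = 328.19 × 1.024623 = 336.2710
Value of long forward = (F − K)·e^(−rT) = (336.2710 − 310.49) · e^(−0.0139·21/12)
= 25.7810 × 0.975968 = 25.16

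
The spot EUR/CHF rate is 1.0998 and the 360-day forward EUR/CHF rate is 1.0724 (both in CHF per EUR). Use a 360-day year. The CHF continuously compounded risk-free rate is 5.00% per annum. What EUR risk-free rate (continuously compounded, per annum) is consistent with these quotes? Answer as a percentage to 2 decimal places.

7.52%

F = S·e^((r_CHF − r_EUR)T) ⇒ r_EUR = r_CHF − ln(F/S)/T
ln(1.0724/1.0998) = -0.025229; /(360/360) = -0.025229
r_EUR = 0.0500 + 0.025229 = 0.075229
r_EUR = 7.52%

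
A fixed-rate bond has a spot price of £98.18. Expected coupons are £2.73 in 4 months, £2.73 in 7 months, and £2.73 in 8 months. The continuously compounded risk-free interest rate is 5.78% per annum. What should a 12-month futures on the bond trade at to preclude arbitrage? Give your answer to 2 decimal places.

PV(coupons) I = 2.73·e^(−0.0578·4/12) + 2.73·e^(−0.0578·7/12) + 2.73·e^(−0.0578·8/12)
I = 2.6779 + 2.6395 + 2.6268 = 7.9442
F = (S − I)·e^(rT) = (98.18 − 7.9442) · e^(0.0578·12/12)
= 90.2358 · e^0.057800 = 90.2358 × 1.059503 = £95.61

£95.61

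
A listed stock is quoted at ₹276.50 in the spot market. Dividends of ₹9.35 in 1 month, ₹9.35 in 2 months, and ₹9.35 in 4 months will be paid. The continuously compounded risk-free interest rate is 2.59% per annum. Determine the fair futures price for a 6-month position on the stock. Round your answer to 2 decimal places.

PV(dividends) I = 9.35·e^(−0.0259·1/12) + 9.35·e^(−0.0259·2/12) + 9.35·e^(−0.0259·4/12)
I = 9.3298 + 9.3097 + 9.2696 = 27.9091
F = (S − I)·e^(rT) = (276.50 − 27.9091) · e^(0.0259·6/12)
= 248.5909 · e^0.012950 = 248.5909 × 1.013034 = ₹251.83

₹251.83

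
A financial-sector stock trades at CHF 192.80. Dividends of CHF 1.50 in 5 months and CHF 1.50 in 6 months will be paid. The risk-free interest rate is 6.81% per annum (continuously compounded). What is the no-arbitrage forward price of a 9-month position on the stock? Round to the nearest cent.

PV(dividends) I = 1.50·e^(−0.0681·5/12) + 1.50·e^(−0.0681·6/12)
I = 1.4580 + 1.4498 = 2.9078
F = (S − I)·e^(rT) = (192.80 − 2.9078) · e^(0.0681·9/12)
= 189.8922 · e^0.051075 = 189.8922 × 1.052402 = CHF 199.84

CHF 199.84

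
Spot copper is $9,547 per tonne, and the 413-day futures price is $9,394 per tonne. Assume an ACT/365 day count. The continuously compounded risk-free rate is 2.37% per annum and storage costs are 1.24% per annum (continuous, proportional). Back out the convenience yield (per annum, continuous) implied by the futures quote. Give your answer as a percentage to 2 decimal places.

F = S·e^((r+u−y)T) ⇒ (r+u−y) = ln(F/S)/T
ln(9394/9547) = -0.016156; /T ⇒ -0.014278
y = r + u − ln(F/S)/T = 0.0237 + 0.0124 + 0.014278 = 0.050378
y = 5.04%

5.04%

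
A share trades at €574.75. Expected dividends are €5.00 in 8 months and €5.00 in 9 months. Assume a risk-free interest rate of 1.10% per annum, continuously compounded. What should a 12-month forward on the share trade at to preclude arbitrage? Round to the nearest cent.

PV(dividends) I = 5.00·e^(−0.0110·8/12) + 5.00·e^(−0.0110·9/12)
I = 4.9635 + 4.9589 = 9.9224
F = (S − I)·e^(rT) = (574.75 − 9.9224) · e^(0.0110·12/12)
= 564.8276 · e^0.011000 = 564.8276 × 1.011061 = €571.08

€571.08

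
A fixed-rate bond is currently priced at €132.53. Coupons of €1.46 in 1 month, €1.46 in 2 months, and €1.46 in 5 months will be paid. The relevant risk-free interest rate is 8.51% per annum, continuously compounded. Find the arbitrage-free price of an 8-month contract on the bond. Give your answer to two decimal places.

PV(coupons) I = 1.46·e^(−0.0851·1/12) + 1.46·e^(−0.0851·2/12) + 1.46·e^(−0.0851·5/12)
I = 1.4497 + 1.4394 + 1.4091 = 4.2982
F = (S − I)·e^(rT) = (132.53 − 4.2982) · e^(0.0851·8/12)
= 128.2318 · e^0.056733 = 128.2318 × 1.058373 = €135.72

€135.72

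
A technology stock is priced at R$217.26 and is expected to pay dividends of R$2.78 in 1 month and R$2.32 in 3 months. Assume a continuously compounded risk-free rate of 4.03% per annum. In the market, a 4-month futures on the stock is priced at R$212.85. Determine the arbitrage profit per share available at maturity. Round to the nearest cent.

PV(dividends) I = 2.78·e^(−0.0403·1/12) + 2.32·e^(−0.0403·3/12) = 5.0674
Fair futures F* = (S − I)·e^(rT) = (217.26 − 5.0674)·e^0.013433 = 212.1926 × 1.013524 = 215.0623
Market R$212.85 < fair 215.0623: forward underpriced → reverse cash-and-carry (short the stock, invest proceeds at r, pay the dividends, go long the forward).
Profit at T = |F_mkt − F*| = |212.85 − 215.0623| = R$2.21 per share

R$2.21 per share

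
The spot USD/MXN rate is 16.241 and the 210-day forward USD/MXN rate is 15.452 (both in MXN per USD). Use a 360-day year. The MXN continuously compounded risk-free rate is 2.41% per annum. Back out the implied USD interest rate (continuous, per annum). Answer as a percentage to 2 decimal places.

F = S·e^((r_MXN − r_USD)T) ⇒ r_USD = r_MXN − ln(F/S)/T
ln(15.452/16.241) = -0.049800; /(210/360) = -0.085371
r_USD = 0.0241 + 0.085371 = 0.109471
r_USD = 10.95%

10.95%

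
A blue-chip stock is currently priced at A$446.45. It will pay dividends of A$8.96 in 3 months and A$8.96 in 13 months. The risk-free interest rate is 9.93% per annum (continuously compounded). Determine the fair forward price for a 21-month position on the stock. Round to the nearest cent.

A$511.21

PV(dividends) I = 8.96·e^(−0.0993·3/12) + 8.96·e^(−0.0993·13/12)
I = 8.7403 + 8.0462 = 16.7865
F = (S − I)·e^(rT) = (446.45 − 16.7865) · e^(0.0993·21/12)
= 429.6635 · e^0.173775 = 429.6635 × 1.189788 = A$511.21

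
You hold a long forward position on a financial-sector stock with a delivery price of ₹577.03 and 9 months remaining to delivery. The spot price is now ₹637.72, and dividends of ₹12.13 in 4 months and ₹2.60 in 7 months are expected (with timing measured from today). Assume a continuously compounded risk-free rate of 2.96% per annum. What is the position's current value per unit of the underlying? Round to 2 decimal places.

₹58.79

PV(remaining dividends) I = 12.13·e^(−0.0296·4/12) + 2.60·e^(−0.0296·7/12) = 14.5664
Current forward F = (S − I)·e^(rT) = (637.72 − 14.5664)·e^(0.0296·9/12) = 623.1536 × 1.022448 = 637.1422
Value (long) = (F − K)·e^(−rT) = (637.1422 − 577.03) × 0.978045 = 58.7924
Value = ₹58.79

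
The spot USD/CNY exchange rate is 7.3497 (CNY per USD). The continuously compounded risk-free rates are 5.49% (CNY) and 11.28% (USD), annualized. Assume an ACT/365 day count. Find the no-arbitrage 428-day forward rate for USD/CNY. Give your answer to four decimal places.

6.8673

F = S·e^((r_CNY − r_USD)T) = 7.3497 · e^((0.0549 − 0.1128) × 428/365)
= 7.3497 · e^-0.067894 = 7.3497 × 0.934360
F = 6.8673 CNY per USD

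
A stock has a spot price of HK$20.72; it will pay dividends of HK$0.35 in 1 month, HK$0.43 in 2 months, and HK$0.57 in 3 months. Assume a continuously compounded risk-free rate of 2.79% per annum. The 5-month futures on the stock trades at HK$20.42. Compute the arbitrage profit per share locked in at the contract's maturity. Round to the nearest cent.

HK$0.82 per share

PV(dividends) I = 0.35·e^(−0.0279·1/12) + 0.43·e^(−0.0279·2/12) + 0.57·e^(−0.0279·3/12) = 1.3432
Fair futures F* = (S − I)·e^(rT) = (20.72 − 1.3432)·e^0.011625 = 19.3768 × 1.011693 = 19.6034
Market HK$20.42 > fair 19.6034: forward overpriced → cash-and-carry (borrow at r, buy the stock and collect the dividends, short the forward).
Profit at T = |F_mkt − F*| = |20.42 − 19.6034| = HK$0.82 per share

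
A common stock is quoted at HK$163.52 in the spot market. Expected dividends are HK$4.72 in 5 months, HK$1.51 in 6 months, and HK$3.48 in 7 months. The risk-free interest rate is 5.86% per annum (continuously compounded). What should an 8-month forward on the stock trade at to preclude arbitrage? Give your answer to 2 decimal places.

PV(dividends) I = 4.72·e^(−0.0586·5/12) + 1.51·e^(−0.0586·6/12) + 3.48·e^(−0.0586·7/12)
I = 4.6061 + 1.4664 + 3.3631 = 9.4356
F = (S − I)·e^(rT) = (163.52 − 9.4356) · e^(0.0586·8/12)
= 154.0844 · e^0.039067 = 154.0844 × 1.039840 = HK$160.22

HK$160.22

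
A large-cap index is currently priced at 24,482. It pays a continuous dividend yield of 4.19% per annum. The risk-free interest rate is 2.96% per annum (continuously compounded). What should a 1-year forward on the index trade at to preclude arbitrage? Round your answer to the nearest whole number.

F = S·e^((r − q)T) = 24482 · e^((0.0296 − 0.0419) × 1)
= 24482 · e^-0.012300 = 24482 × 0.987775
F = 24,183

24,183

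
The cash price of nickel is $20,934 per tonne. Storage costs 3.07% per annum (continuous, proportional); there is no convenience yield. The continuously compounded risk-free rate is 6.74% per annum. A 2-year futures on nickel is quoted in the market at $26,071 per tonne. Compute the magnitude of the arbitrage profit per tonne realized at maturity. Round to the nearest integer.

$599 per tonne

Fair futures: F* = S·e^(carry·T), with carry = (r + u) = 0.0674 + 0.0307 = 0.0981
F* = 20934 · e^(0.0981 × 2) = 20934 · e^0.196200 = 20934 × 1.216770 = $25471.8632
Market $26071 > fair $25471.8632: forward overpriced → cash-and-carry (buy spot, short the forward).
At maturity, profit = |F_mkt − F*| = |26071 − 25471.8632| = $599 per tonne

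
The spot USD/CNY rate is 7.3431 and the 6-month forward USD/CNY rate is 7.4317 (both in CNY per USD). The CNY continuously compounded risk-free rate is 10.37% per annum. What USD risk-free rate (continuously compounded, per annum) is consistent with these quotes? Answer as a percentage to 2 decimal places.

F = S·e^((r_CNY − r_USD)T) ⇒ r_USD = r_CNY − ln(F/S)/T
ln(7.4317/7.3431) = 0.011994; /(6/12) = 0.023988
r_USD = 0.1037 − 0.023988 = 0.079712
r_USD = 7.97%

7.97%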